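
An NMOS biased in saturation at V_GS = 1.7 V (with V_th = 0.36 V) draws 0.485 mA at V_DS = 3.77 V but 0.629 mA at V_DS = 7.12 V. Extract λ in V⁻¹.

λ = 0.133 V⁻¹

With V_GS fixed, I_D ∝ (1 + λ V_DS) in saturation, so I_D2/I_D1 = (1 + λ V_DS2)/(1 + λ V_DS1).
0.629/0.485 = 1.297 = (1 + 7.12 λ)/(1 + 3.77 λ).
Solving: λ (I_D1 V_DS2 − I_D2 V_DS1) = I_D2 − I_D1, so λ = (0.629 − 0.485) / (0.485 × 7.12 − 0.629 × 3.77) = 0.144 / 1.08 = 0.133 V⁻¹.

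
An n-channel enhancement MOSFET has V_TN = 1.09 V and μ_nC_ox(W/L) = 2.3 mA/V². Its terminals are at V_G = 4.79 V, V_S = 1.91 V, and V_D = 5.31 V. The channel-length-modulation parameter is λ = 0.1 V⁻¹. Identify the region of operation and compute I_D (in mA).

V_GS = V_G − V_S = 4.79 − 1.91 = 2.88 V; V_DS = V_D − V_S = 5.31 − 1.91 = 3.4 V.
V_ov = V_GS − V_TN = 2.88 − 1.09 = 1.79 V.
Since V_DS = 3.4 V ≥ V_ov = 1.79 V, the device is in saturation.
I_D = ½ k_n V_ov² (1 + λ V_DS) = 0.5 × 2.3 × 1.79² × (1 + 0.1 × 3.4) = 4.94 mA.

Saturation; I_D = 4.94 mA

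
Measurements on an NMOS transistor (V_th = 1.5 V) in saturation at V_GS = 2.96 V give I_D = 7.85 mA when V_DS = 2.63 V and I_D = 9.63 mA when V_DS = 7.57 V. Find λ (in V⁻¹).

With V_GS fixed, I_D ∝ (1 + λ V_DS) in saturation, so I_D2/I_D1 = (1 + λ V_DS2)/(1 + λ V_DS1).
9.63/7.85 = 1.227 = (1 + 7.57 λ)/(1 + 2.63 λ).
Solving: λ (I_D1 V_DS2 − I_D2 V_DS1) = I_D2 − I_D1, so λ = (9.63 − 7.85) / (7.85 × 7.57 − 9.63 × 2.63) = 1.78 / 34.1 = 0.0522 V⁻¹.

λ = 0.0522 V⁻¹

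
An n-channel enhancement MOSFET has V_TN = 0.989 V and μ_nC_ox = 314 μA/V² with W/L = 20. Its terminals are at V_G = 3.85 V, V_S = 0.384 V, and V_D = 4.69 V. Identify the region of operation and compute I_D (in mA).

Saturation; I_D = 19.3 mA

V_GS = V_G − V_S = 3.85 − 0.384 = 3.47 V; V_DS = V_D − V_S = 4.69 − 0.384 = 4.31 V.
k_n = μ_nC_ox · (W/L) = 6.28 mA/V².
V_ov = V_GS − V_TN = 3.47 − 0.989 = 2.48 V.
Since V_DS = 4.31 V ≥ V_ov = 2.48 V, the device is in saturation.
I_D = ½ k_n V_ov² = 0.5 × 6.28 × 2.48² = 19.3 mA.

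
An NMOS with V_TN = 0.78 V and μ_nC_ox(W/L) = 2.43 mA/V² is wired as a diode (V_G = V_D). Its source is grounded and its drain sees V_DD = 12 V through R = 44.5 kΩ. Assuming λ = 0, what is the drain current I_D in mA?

With gate tied to drain, V_GS = V_DS ≥ V_GS − V_TN, so the device is in saturation.
KCL at the drain: ½ k_n (V_GS − V_TN)² = (V_DD − V_GS)/R.
Let x = V_GS − 0.78. Then 54.1 x² + x − 11.22 = 0, giving x = 0.446 V (positive root), so V_GS = 1.23 V.
I_D = (V_DD − V_GS)/R = (12 − 1.23) / 44.5 = 0.242 mA.

I_D = 0.242 mA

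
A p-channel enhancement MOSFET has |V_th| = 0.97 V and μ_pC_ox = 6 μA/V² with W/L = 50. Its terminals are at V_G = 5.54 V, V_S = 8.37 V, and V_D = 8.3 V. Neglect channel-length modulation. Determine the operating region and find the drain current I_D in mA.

Triode; I_D = 0.0383 mA

V_SG = V_S − V_G = 8.37 − 5.54 = 2.83 V; V_SD = V_S − V_D = 8.37 − 8.3 = 0.07 V.
k_p = μ_pC_ox · (W/L) = 0.3 mA/V².
V_ov = V_SG − |V_th| = 2.83 − 0.97 = 1.86 V.
Since V_SD = 0.07 V < V_ov = 1.86 V, the device is in the triode region.
I_D = k_p [V_ov · V_SD − ½ V_SD²] = 0.3 × [1.86 × 0.07 − 0.5 × 0.07²] = 0.0383 mA.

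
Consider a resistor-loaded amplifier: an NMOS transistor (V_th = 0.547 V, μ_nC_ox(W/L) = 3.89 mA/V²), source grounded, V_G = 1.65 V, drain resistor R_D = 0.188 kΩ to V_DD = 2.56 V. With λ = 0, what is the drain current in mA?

V_GS = V_G = 1.65 V, so V_ov = 1.65 − 0.547 = 1.1 V.
Assume saturation: I_D = ½ k_n V_ov² = 0.5 × 3.89 × 1.1² = 2.37 mA, giving V_DS = V_DD − I_D R_D = 2.56 − 2.37 × 0.188 = 2.12 V.
V_DS = 2.12 V ≥ V_ov = 1.1 V, confirming saturation.

I_D = 2.37 mA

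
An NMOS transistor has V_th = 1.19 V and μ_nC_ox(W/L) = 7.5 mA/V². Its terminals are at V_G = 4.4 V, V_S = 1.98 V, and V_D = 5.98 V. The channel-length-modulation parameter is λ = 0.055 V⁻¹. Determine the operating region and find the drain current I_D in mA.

V_GS = V_G − V_S = 4.4 − 1.98 = 2.42 V; V_DS = V_D − V_S = 5.98 − 1.98 = 4 V.
V_ov = V_GS − V_th = 2.42 − 1.19 = 1.23 V.
Since V_DS = 4 V ≥ V_ov = 1.23 V, the device is in saturation.
I_D = ½ k_n V_ov² (1 + λ V_DS) = 0.5 × 7.5 × 1.23² × (1 + 0.055 × 4) = 6.92 mA.

Saturation; I_D = 6.92 mA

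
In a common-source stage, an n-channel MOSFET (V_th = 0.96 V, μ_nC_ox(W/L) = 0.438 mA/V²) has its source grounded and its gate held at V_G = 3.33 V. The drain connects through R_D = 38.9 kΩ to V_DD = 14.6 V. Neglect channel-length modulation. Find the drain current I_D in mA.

I_D = 0.365 mA

V_GS = V_G = 3.33 V, so V_ov = 3.33 − 0.96 = 2.37 V.
Assume saturation: I_D = ½ k_n V_ov² = 0.5 × 0.438 × 2.37² = 1.23 mA, giving V_DS = V_DD − I_D R_D = 14.6 − 1.23 × 38.9 = -33.3 V.
But -33.3 V < V_ov = 2.37 V, so the device is actually in triode.
In triode I_D = k_n[V_ov V_DS − ½ V_DS²] and I_D = (V_DD − V_DS)/R_D. Equating: 8.52 V_DS² − 41.38 V_DS + 14.6 = 0, giving V_DS = 0.383 V (the root below V_ov).
I_D = (14.6 − 0.383) / 38.9 = 0.365 mA.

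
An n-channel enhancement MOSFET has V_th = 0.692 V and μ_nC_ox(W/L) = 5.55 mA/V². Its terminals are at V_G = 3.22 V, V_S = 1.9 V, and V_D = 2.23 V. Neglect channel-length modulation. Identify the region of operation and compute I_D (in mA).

Triode; I_D = 0.848 mA

V_GS = V_G − V_S = 3.22 − 1.9 = 1.32 V; V_DS = V_D − V_S = 2.23 − 1.9 = 0.33 V.
V_ov = V_GS − V_th = 1.32 − 0.692 = 0.628 V.
Since V_DS = 0.33 V < V_ov = 0.628 V, the device is in the triode region.
I_D = k_n [V_ov · V_DS − ½ V_DS²] = 5.55 × [0.628 × 0.33 − 0.5 × 0.33²] = 0.848 mA.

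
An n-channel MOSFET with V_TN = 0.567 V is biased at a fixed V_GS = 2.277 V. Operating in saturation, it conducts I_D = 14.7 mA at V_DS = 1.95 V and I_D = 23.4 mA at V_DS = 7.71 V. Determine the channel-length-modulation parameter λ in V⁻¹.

λ = 0.128 V⁻¹

With V_GS fixed, I_D ∝ (1 + λ V_DS) in saturation, so I_D2/I_D1 = (1 + λ V_DS2)/(1 + λ V_DS1).
23.4/14.7 = 1.592 = (1 + 7.71 λ)/(1 + 1.95 λ).
Solving: λ (I_D1 V_DS2 − I_D2 V_DS1) = I_D2 − I_D1, so λ = (23.4 − 14.7) / (14.7 × 7.71 − 23.4 × 1.95) = 8.7 / 67.7 = 0.128 V⁻¹.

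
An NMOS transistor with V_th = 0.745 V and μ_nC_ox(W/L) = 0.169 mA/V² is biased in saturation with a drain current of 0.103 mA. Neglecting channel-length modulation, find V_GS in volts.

V_GS = 1.85 V

In saturation I_D = ½ k_n (V_GS − V_th)², so V_GS − V_th = √(2 I_D / k_n) = √(2 × 0.103 / 0.169) = 1.1 V.
V_GS = 0.745 + 1.1 = 1.85 V.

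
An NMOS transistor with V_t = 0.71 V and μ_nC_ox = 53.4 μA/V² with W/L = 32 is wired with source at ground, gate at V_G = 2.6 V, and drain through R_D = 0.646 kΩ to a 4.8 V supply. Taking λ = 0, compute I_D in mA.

I_D = 3.05 mA

V_GS = V_G = 2.6 V, so V_ov = 2.6 − 0.71 = 1.89 V.
k_n = μ_nC_ox · (W/L) = 1.709 mA/V².
Assume saturation: I_D = ½ k_n V_ov² = 0.5 × 1.709 × 1.89² = 3.05 mA, giving V_DS = V_DD − I_D R_D = 4.8 − 3.05 × 0.646 = 2.83 V.
V_DS = 2.83 V ≥ V_ov = 1.89 V, confirming saturation.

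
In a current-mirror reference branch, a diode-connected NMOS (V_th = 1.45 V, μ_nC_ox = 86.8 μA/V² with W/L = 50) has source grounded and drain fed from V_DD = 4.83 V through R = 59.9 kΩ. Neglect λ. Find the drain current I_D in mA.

I_D = 0.0538 mA

With gate tied to drain, V_GS = V_DS ≥ V_GS − V_th, so the device is in saturation.
k_n = μ_nC_ox · (W/L) = 4.34 mA/V².
KCL at the drain: ½ k_n (V_GS − V_th)² = (V_DD − V_GS)/R.
Let x = V_GS − 1.45. Then 130 x² + x − 3.38 = 0, giving x = 0.157 V (positive root), so V_GS = 1.61 V.
I_D = (V_DD − V_GS)/R = (4.83 − 1.61) / 59.9 = 0.0538 mA.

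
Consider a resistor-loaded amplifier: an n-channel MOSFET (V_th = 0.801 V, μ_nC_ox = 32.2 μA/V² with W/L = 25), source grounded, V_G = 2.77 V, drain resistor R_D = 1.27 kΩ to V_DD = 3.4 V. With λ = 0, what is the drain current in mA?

V_GS = V_G = 2.77 V, so V_ov = 2.77 − 0.801 = 1.97 V.
k_n = μ_nC_ox · (W/L) = 0.805 mA/V².
Assume saturation: I_D = ½ k_n V_ov² = 0.5 × 0.805 × 1.97² = 1.56 mA, giving V_DS = V_DD − I_D R_D = 3.4 − 1.56 × 1.27 = 1.42 V.
But 1.42 V < V_ov = 1.97 V, so the device is actually in triode.
In triode I_D = k_n[V_ov V_DS − ½ V_DS²] and I_D = (V_DD − V_DS)/R_D. Equating: 0.511 V_DS² − 3.013 V_DS + 3.4 = 0, giving V_DS = 1.52 V (the root below V_ov).
I_D = (3.4 − 1.52) / 1.27 = 1.48 mA.

I_D = 1.48 mA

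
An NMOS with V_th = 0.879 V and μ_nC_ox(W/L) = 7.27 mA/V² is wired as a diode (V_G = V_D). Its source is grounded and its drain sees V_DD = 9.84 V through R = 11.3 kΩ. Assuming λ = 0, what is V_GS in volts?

With gate tied to drain, V_GS = V_DS ≥ V_GS − V_th, so the device is in saturation.
KCL at the drain: ½ k_n (V_GS − V_th)² = (V_DD − V_GS)/R.
Let x = V_GS − 0.879. Then 41.1 x² + x − 8.961 = 0, giving x = 0.455 V (positive root), so V_GS = 1.33 V.
I_D = (V_DD − V_GS)/R = (9.84 − 1.33) / 11.3 = 0.753 mA.

V_GS = 1.33 V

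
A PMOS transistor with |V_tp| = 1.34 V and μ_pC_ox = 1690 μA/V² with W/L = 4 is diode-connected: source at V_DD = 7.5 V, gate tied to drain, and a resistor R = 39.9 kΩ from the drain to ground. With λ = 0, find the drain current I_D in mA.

I_D = 0.149 mA

With gate tied to drain, V_SG = V_SD ≥ V_SG − |V_tp|, so the device is in saturation.
k_p = μ_pC_ox · (W/L) = 6.76 mA/V².
KCL at the drain: ½ k_p (V_SG − |V_tp|)² = (V_DD − V_SG)/R.
Let x = V_SG − 1.34. Then 135 x² + x − 6.16 = 0, giving x = 0.21 V (positive root), so V_SG = 1.55 V.
I_D = (V_DD − V_SG)/R = (7.5 − 1.55) / 39.9 = 0.149 mA.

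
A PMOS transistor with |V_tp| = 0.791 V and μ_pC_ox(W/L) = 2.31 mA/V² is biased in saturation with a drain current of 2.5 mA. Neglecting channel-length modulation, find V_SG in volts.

In saturation I_D = ½ k_p (V_SG − |V_tp|)², so V_SG − |V_tp| = √(2 I_D / k_p) = √(2 × 2.5 / 2.31) = 1.47 V.
V_SG = 0.791 + 1.47 = 2.26 V.

V_SG = 2.26 V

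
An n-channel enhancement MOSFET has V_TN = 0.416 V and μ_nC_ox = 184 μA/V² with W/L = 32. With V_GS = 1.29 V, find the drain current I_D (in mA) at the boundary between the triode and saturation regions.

At the boundary V_DS = V_ov = V_GS − V_TN = 1.29 − 0.416 = 0.874 V.
k_n = μ_nC_ox · (W/L) = 5.888 mA/V².
I_D = ½ k_n V_ov² = 0.5 × 5.888 × 0.874² = 2.25 mA.

I_D = 2.25 mA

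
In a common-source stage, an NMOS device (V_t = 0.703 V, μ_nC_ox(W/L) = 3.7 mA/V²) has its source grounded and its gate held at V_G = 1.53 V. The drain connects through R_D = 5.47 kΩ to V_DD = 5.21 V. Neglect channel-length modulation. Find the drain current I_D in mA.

V_GS = V_G = 1.53 V, so V_ov = 1.53 − 0.703 = 0.827 V.
Assume saturation: I_D = ½ k_n V_ov² = 0.5 × 3.7 × 0.827² = 1.27 mA, giving V_DS = V_DD − I_D R_D = 5.21 − 1.27 × 5.47 = -1.71 V.
But -1.71 V < V_ov = 0.827 V, so the device is actually in triode.
In triode I_D = k_n[V_ov V_DS − ½ V_DS²] and I_D = (V_DD − V_DS)/R_D. Equating: 10.1 V_DS² − 17.74 V_DS + 5.21 = 0, giving V_DS = 0.373 V (the root below V_ov).
I_D = (5.21 − 0.373) / 5.47 = 0.884 mA.

I_D = 0.884 mA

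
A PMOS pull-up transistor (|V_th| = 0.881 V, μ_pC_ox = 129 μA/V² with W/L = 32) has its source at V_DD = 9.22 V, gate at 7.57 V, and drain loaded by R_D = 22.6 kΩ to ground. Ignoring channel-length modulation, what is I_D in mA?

I_D = 0.402 mA

V_SG = V_DD − V_G = 9.22 − 7.57 = 1.65 V, so V_ov = 1.65 − 0.881 = 0.769 V.
k_p = μ_pC_ox · (W/L) = 4.128 mA/V².
Assume saturation: I_D = ½ k_p V_ov² = 0.5 × 4.128 × 0.769² = 1.22 mA, giving V_SD = V_DD − I_D R_D = 9.22 − 1.22 × 22.6 = -18.4 V.
But -18.4 V < V_ov = 0.769 V, so the device is actually in triode.
In triode I_D = k_p[V_ov V_SD − ½ V_SD²] and I_D = (V_DD − V_SD)/R_D. Equating: 46.6 V_SD² − 72.74 V_SD + 9.22 = 0, giving V_SD = 0.139 V (the root below V_ov).
I_D = (9.22 − 0.139) / 22.6 = 0.402 mA.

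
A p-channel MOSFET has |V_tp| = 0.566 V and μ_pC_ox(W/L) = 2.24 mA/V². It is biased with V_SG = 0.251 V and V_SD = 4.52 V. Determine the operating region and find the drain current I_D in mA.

V_SG = 0.251 V < |V_tp| = 0.566 V, so the transistor is in cutoff.

Cutoff; I_D = 0 mA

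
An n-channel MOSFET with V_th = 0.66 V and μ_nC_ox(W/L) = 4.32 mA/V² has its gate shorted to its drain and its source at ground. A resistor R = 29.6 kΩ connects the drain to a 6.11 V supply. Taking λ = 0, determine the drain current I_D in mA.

I_D = 0.175 mA

With gate tied to drain, V_GS = V_DS ≥ V_GS − V_th, so the device is in saturation.
KCL at the drain: ½ k_n (V_GS − V_th)² = (V_DD − V_GS)/R.
Let x = V_GS − 0.66. Then 63.9 x² + x − 5.45 = 0, giving x = 0.284 V (positive root), so V_GS = 0.944 V.
I_D = (V_DD − V_GS)/R = (6.11 − 0.944) / 29.6 = 0.175 mA.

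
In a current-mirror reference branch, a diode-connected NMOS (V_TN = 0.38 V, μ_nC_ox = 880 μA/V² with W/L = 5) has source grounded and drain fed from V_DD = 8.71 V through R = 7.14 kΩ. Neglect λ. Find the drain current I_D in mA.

I_D = 1.07 mA

With gate tied to drain, V_GS = V_DS ≥ V_GS − V_TN, so the device is in saturation.
k_n = μ_nC_ox · (W/L) = 4.4 mA/V².
KCL at the drain: ½ k_n (V_GS − V_TN)² = (V_DD − V_GS)/R.
Let x = V_GS − 0.38. Then 15.7 x² + x − 8.33 = 0, giving x = 0.697 V (positive root), so V_GS = 1.08 V.
I_D = (V_DD − V_GS)/R = (8.71 − 1.08) / 7.14 = 1.07 mA.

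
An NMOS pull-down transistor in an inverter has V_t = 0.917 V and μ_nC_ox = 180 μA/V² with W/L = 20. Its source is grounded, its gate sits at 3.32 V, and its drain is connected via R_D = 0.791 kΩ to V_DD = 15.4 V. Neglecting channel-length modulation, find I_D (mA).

V_GS = V_G = 3.32 V, so V_ov = 3.32 − 0.917 = 2.4 V.
k_n = μ_nC_ox · (W/L) = 3.6 mA/V².
Assume saturation: I_D = ½ k_n V_ov² = 0.5 × 3.6 × 2.4² = 10.4 mA, giving V_DS = V_DD − I_D R_D = 15.4 − 10.4 × 0.791 = 7.18 V.
V_DS = 7.18 V ≥ V_ov = 2.4 V, confirming saturation.

I_D = 10.4 mA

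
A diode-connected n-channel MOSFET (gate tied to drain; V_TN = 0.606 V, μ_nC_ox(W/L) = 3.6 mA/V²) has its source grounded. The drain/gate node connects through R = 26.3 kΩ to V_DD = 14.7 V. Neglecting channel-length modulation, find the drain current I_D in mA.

I_D = 0.516 mA

With gate tied to drain, V_GS = V_DS ≥ V_GS − V_TN, so the device is in saturation.
KCL at the drain: ½ k_n (V_GS − V_TN)² = (V_DD − V_GS)/R.
Let x = V_GS − 0.606. Then 47.3 x² + x − 14.09 = 0, giving x = 0.535 V (positive root), so V_GS = 1.14 V.
I_D = (V_DD − V_GS)/R = (14.7 − 1.14) / 26.3 = 0.516 mA.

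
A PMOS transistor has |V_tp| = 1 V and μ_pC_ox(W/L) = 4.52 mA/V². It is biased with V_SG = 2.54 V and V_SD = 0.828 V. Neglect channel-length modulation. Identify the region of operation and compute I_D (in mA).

Triode; I_D = 4.21 mA

V_ov = V_SG − |V_tp| = 2.54 − 1 = 1.54 V.
Since V_SD = 0.828 V < V_ov = 1.54 V, the device is in the triode region.
I_D = k_p [V_ov · V_SD − ½ V_SD²] = 4.52 × [1.54 × 0.828 − 0.5 × 0.828²] = 4.21 mA.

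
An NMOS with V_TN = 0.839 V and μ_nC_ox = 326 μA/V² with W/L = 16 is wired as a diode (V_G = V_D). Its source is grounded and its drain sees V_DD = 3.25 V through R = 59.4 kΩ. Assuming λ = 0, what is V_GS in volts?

With gate tied to drain, V_GS = V_DS ≥ V_GS − V_TN, so the device is in saturation.
k_n = μ_nC_ox · (W/L) = 5.216 mA/V².
KCL at the drain: ½ k_n (V_GS − V_TN)² = (V_DD − V_GS)/R.
Let x = V_GS − 0.839. Then 155 x² + x − 2.411 = 0, giving x = 0.122 V (positive root), so V_GS = 0.961 V.
I_D = (V_DD − V_GS)/R = (3.25 − 0.961) / 59.4 = 0.0385 mA.

V_GS = 0.961 V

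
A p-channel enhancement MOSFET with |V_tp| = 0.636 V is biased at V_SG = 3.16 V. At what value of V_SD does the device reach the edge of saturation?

V_SD,sat = 2.52 V

The boundary between triode and saturation is V_SD = V_SG − |V_tp| = V_ov.
V_ov = 3.16 − 0.636 = 2.52 V.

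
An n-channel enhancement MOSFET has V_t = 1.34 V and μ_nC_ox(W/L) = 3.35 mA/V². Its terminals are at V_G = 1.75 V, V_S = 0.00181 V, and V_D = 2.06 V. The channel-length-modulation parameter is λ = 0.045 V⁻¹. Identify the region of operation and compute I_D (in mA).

V_GS = V_G − V_S = 1.75 − 0.00181 = 1.75 V; V_DS = V_D − V_S = 2.06 − 0.00181 = 2.06 V.
V_ov = V_GS − V_t = 1.75 − 1.34 = 0.408 V.
Since V_DS = 2.06 V ≥ V_ov = 0.408 V, the device is in saturation.
I_D = ½ k_n V_ov² (1 + λ V_DS) = 0.5 × 3.35 × 0.408² × (1 + 0.045 × 2.06) = 0.305 mA.

Saturation; I_D = 0.305 mA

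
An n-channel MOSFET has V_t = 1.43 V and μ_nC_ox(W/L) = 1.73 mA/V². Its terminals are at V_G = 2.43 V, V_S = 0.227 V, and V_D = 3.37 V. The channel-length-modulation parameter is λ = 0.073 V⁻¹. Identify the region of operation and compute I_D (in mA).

Saturation; I_D = 0.635 mA

V_GS = V_G − V_S = 2.43 − 0.227 = 2.2 V; V_DS = V_D − V_S = 3.37 − 0.227 = 3.14 V.
V_ov = V_GS − V_t = 2.2 − 1.43 = 0.773 V.
Since V_DS = 3.14 V ≥ V_ov = 0.773 V, the device is in saturation.
I_D = ½ k_n V_ov² (1 + λ V_DS) = 0.5 × 1.73 × 0.773² × (1 + 0.073 × 3.14) = 0.635 mA.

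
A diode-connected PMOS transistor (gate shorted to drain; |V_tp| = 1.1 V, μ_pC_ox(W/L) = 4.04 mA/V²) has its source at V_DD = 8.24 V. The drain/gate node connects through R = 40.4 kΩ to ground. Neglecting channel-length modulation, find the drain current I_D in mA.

I_D = 0.170 mA

With gate tied to drain, V_SG = V_SD ≥ V_SG − |V_tp|, so the device is in saturation.
KCL at the drain: ½ k_p (V_SG − |V_tp|)² = (V_DD − V_SG)/R.
Let x = V_SG − 1.1. Then 81.6 x² + x − 7.14 = 0, giving x = 0.29 V (positive root), so V_SG = 1.39 V.
I_D = (V_DD − V_SG)/R = (8.24 − 1.39) / 40.4 = 0.17 mA.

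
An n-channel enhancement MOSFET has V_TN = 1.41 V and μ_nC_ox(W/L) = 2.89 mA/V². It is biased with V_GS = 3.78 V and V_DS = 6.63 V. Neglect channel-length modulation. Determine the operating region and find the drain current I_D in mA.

Saturation; I_D = 8.12 mA

V_ov = V_GS − V_TN = 3.78 − 1.41 = 2.37 V.
Since V_DS = 6.63 V ≥ V_ov = 2.37 V, the device is in saturation.
I_D = ½ k_n V_ov² = 0.5 × 2.89 × 2.37² = 8.12 mA.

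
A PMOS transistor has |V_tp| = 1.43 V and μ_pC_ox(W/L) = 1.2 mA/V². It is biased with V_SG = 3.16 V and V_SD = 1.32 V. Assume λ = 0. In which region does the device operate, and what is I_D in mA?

Triode; I_D = 1.69 mA

V_ov = V_SG − |V_tp| = 3.16 − 1.43 = 1.73 V.
Since V_SD = 1.32 V < V_ov = 1.73 V, the device is in the triode region.
I_D = k_p [V_ov · V_SD − ½ V_SD²] = 1.2 × [1.73 × 1.32 − 0.5 × 1.32²] = 1.69 mA.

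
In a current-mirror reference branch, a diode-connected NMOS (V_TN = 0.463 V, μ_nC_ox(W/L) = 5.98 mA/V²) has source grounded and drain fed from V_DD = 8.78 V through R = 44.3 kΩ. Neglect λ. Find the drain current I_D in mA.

I_D = 0.182 mA

With gate tied to drain, V_GS = V_DS ≥ V_GS − V_TN, so the device is in saturation.
KCL at the drain: ½ k_n (V_GS − V_TN)² = (V_DD − V_GS)/R.
Let x = V_GS − 0.463. Then 132 x² + x − 8.317 = 0, giving x = 0.247 V (positive root), so V_GS = 0.71 V.
I_D = (V_DD − V_GS)/R = (8.78 − 0.71) / 44.3 = 0.182 mA.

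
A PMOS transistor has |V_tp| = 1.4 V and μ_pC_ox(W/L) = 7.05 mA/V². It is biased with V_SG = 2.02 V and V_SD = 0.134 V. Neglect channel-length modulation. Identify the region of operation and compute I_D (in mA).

Triode; I_D = 0.522 mA

V_ov = V_SG − |V_tp| = 2.02 − 1.4 = 0.62 V.
Since V_SD = 0.134 V < V_ov = 0.62 V, the device is in the triode region.
I_D = k_p [V_ov · V_SD − ½ V_SD²] = 7.05 × [0.62 × 0.134 − 0.5 × 0.134²] = 0.522 mA.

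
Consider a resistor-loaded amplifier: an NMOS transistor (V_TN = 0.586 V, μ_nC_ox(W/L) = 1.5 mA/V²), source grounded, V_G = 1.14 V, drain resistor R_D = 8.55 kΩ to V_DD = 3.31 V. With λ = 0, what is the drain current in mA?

V_GS = V_G = 1.14 V, so V_ov = 1.14 − 0.586 = 0.554 V.
Assume saturation: I_D = ½ k_n V_ov² = 0.5 × 1.5 × 0.554² = 0.23 mA, giving V_DS = V_DD − I_D R_D = 3.31 − 0.23 × 8.55 = 1.34 V.
V_DS = 1.34 V ≥ V_ov = 0.554 V, confirming saturation.

I_D = 0.230 mA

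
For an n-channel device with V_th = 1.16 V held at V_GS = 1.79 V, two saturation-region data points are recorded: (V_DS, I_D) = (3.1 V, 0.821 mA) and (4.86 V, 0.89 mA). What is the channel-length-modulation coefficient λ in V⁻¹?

With V_GS fixed, I_D ∝ (1 + λ V_DS) in saturation, so I_D2/I_D1 = (1 + λ V_DS2)/(1 + λ V_DS1).
0.89/0.821 = 1.084 = (1 + 4.86 λ)/(1 + 3.1 λ).
Solving: λ (I_D1 V_DS2 − I_D2 V_DS1) = I_D2 − I_D1, so λ = (0.89 − 0.821) / (0.821 × 4.86 − 0.89 × 3.1) = 0.069 / 1.23 = 0.056 V⁻¹.

λ = 0.0560 V⁻¹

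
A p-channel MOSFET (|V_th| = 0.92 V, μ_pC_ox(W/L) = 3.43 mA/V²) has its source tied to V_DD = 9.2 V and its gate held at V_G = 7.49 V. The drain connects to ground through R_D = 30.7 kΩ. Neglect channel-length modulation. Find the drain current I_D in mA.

V_SG = V_DD − V_G = 9.2 − 7.49 = 1.71 V, so V_ov = 1.71 − 0.92 = 0.79 V.
Assume saturation: I_D = ½ k_p V_ov² = 0.5 × 3.43 × 0.79² = 1.07 mA, giving V_SD = V_DD − I_D R_D = 9.2 − 1.07 × 30.7 = -23.7 V.
But -23.7 V < V_ov = 0.79 V, so the device is actually in triode.
In triode I_D = k_p[V_ov V_SD − ½ V_SD²] and I_D = (V_DD − V_SD)/R_D. Equating: 52.7 V_SD² − 84.19 V_SD + 9.2 = 0, giving V_SD = 0.118 V (the root below V_ov).
I_D = (9.2 − 0.118) / 30.7 = 0.296 mA.

I_D = 0.296 mA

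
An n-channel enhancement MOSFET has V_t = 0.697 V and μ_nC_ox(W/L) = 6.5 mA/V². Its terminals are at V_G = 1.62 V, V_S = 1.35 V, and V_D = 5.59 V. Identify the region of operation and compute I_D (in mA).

V_GS = V_G − V_S = 1.62 − 1.35 = 0.27 V; V_DS = V_D − V_S = 5.59 − 1.35 = 4.24 V.
V_GS = 0.27 V < V_t = 0.697 V, so the transistor is in cutoff.

Cutoff; I_D = 0 mA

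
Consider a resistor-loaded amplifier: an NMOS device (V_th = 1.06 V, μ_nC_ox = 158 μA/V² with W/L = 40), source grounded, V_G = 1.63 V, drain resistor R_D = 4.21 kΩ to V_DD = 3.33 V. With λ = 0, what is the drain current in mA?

V_GS = V_G = 1.63 V, so V_ov = 1.63 − 1.06 = 0.57 V.
k_n = μ_nC_ox · (W/L) = 6.32 mA/V².
Assume saturation: I_D = ½ k_n V_ov² = 0.5 × 6.32 × 0.57² = 1.03 mA, giving V_DS = V_DD − I_D R_D = 3.33 − 1.03 × 4.21 = -0.992 V.
But -0.992 V < V_ov = 0.57 V, so the device is actually in triode.
In triode I_D = k_n[V_ov V_DS − ½ V_DS²] and I_D = (V_DD − V_DS)/R_D. Equating: 13.3 V_DS² − 16.17 V_DS + 3.33 = 0, giving V_DS = 0.263 V (the root below V_ov).
I_D = (3.33 − 0.263) / 4.21 = 0.729 mA.

I_D = 0.729 mA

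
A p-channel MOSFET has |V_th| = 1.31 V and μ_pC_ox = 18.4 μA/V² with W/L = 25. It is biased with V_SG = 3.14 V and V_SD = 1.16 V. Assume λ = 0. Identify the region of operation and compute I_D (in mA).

k_p = μ_pC_ox · (W/L) = 0.46 mA/V².
V_ov = V_SG − |V_th| = 3.14 − 1.31 = 1.83 V.
Since V_SD = 1.16 V < V_ov = 1.83 V, the device is in the triode region.
I_D = k_p [V_ov · V_SD − ½ V_SD²] = 0.46 × [1.83 × 1.16 − 0.5 × 1.16²] = 0.667 mA.

Triode; I_D = 0.667 mA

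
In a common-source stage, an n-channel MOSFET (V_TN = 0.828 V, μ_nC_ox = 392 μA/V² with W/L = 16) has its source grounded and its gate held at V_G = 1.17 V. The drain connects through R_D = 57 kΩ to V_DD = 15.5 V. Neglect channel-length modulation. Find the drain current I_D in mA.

V_GS = V_G = 1.17 V, so V_ov = 1.17 − 0.828 = 0.342 V.
k_n = μ_nC_ox · (W/L) = 6.272 mA/V².
Assume saturation: I_D = ½ k_n V_ov² = 0.5 × 6.272 × 0.342² = 0.367 mA, giving V_DS = V_DD − I_D R_D = 15.5 − 0.367 × 57 = -5.41 V.
But -5.41 V < V_ov = 0.342 V, so the device is actually in triode.
In triode I_D = k_n[V_ov V_DS − ½ V_DS²] and I_D = (V_DD − V_DS)/R_D. Equating: 179 V_DS² − 123.3 V_DS + 15.5 = 0, giving V_DS = 0.165 V (the root below V_ov).
I_D = (15.5 − 0.165) / 57 = 0.269 mA.

I_D = 0.269 mA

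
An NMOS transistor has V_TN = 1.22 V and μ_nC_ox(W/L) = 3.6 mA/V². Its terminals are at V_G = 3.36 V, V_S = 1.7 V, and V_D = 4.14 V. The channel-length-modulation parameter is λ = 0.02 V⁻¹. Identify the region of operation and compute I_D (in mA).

Saturation; I_D = 0.365 mA

V_GS = V_G − V_S = 3.36 − 1.7 = 1.66 V; V_DS = V_D − V_S = 4.14 − 1.7 = 2.44 V.
V_ov = V_GS − V_TN = 1.66 − 1.22 = 0.44 V.
Since V_DS = 2.44 V ≥ V_ov = 0.44 V, the device is in saturation.
I_D = ½ k_n V_ov² (1 + λ V_DS) = 0.5 × 3.6 × 0.44² × (1 + 0.02 × 2.44) = 0.365 mA.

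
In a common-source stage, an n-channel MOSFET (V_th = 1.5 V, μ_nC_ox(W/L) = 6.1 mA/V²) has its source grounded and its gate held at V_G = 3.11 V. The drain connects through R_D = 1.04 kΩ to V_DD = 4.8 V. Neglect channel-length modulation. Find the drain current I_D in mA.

I_D = 4.14 mA

V_GS = V_G = 3.11 V, so V_ov = 3.11 − 1.5 = 1.61 V.
Assume saturation: I_D = ½ k_n V_ov² = 0.5 × 6.1 × 1.61² = 7.91 mA, giving V_DS = V_DD − I_D R_D = 4.8 − 7.91 × 1.04 = -3.42 V.
But -3.42 V < V_ov = 1.61 V, so the device is actually in triode.
In triode I_D = k_n[V_ov V_DS − ½ V_DS²] and I_D = (V_DD − V_DS)/R_D. Equating: 3.17 V_DS² − 11.21 V_DS + 4.8 = 0, giving V_DS = 0.498 V (the root below V_ov).
I_D = (4.8 − 0.498) / 1.04 = 4.14 mA.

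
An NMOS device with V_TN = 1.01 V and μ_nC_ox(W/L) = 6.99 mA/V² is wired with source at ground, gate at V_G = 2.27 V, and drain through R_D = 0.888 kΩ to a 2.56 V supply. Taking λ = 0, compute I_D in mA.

V_GS = V_G = 2.27 V, so V_ov = 2.27 − 1.01 = 1.26 V.
Assume saturation: I_D = ½ k_n V_ov² = 0.5 × 6.99 × 1.26² = 5.55 mA, giving V_DS = V_DD − I_D R_D = 2.56 − 5.55 × 0.888 = -2.37 V.
But -2.37 V < V_ov = 1.26 V, so the device is actually in triode.
In triode I_D = k_n[V_ov V_DS − ½ V_DS²] and I_D = (V_DD − V_DS)/R_D. Equating: 3.1 V_DS² − 8.821 V_DS + 2.56 = 0, giving V_DS = 0.328 V (the root below V_ov).
I_D = (2.56 − 0.328) / 0.888 = 2.51 mA.

I_D = 2.51 mA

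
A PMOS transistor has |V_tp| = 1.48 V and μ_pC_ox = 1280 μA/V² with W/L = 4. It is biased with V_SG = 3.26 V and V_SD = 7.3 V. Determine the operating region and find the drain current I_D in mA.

k_p = μ_pC_ox · (W/L) = 5.12 mA/V².
V_ov = V_SG − |V_tp| = 3.26 − 1.48 = 1.78 V.
Since V_SD = 7.3 V ≥ V_ov = 1.78 V, the device is in saturation.
I_D = ½ k_p V_ov² = 0.5 × 5.12 × 1.78² = 8.11 mA.

Saturation; I_D = 8.11 mA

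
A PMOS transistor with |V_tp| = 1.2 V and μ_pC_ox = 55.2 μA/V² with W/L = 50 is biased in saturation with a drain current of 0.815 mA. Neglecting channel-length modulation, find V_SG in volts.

k_p = μ_pC_ox · (W/L) = 2.76 mA/V².
In saturation I_D = ½ k_p (V_SG − |V_tp|)², so V_SG − |V_tp| = √(2 I_D / k_p) = √(2 × 0.815 / 2.76) = 0.768 V.
V_SG = 1.2 + 0.768 = 1.97 V.

V_SG = 1.97 V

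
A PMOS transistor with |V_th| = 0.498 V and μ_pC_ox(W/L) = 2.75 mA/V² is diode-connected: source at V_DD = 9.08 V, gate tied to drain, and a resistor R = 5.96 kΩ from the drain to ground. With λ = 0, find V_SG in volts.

With gate tied to drain, V_SG = V_SD ≥ V_SG − |V_th|, so the device is in saturation.
KCL at the drain: ½ k_p (V_SG − |V_th|)² = (V_DD − V_SG)/R.
Let x = V_SG − 0.498. Then 8.2 x² + x − 8.582 = 0, giving x = 0.964 V (positive root), so V_SG = 1.46 V.
I_D = (V_DD − V_SG)/R = (9.08 − 1.46) / 5.96 = 1.28 mA.

V_SG = 1.46 V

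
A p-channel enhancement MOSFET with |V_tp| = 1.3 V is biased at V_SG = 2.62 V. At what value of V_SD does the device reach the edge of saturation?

V_SD,sat = 1.32 V

The boundary between triode and saturation is V_SD = V_SG − |V_tp| = V_ov.
V_ov = 2.62 − 1.3 = 1.32 V.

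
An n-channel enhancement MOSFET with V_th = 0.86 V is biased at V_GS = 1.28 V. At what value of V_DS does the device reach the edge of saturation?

The boundary between triode and saturation is V_DS = V_GS − V_th = V_ov.
V_ov = 1.28 − 0.86 = 0.42 V.

V_DS,sat = 0.420 V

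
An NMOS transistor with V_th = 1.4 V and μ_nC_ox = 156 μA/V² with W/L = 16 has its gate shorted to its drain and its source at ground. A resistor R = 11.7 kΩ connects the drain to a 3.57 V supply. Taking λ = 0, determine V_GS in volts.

With gate tied to drain, V_GS = V_DS ≥ V_GS − V_th, so the device is in saturation.
k_n = μ_nC_ox · (W/L) = 2.496 mA/V².
KCL at the drain: ½ k_n (V_GS − V_th)² = (V_DD − V_GS)/R.
Let x = V_GS − 1.4. Then 14.6 x² + x − 2.17 = 0, giving x = 0.353 V (positive root), so V_GS = 1.75 V.
I_D = (V_DD − V_GS)/R = (3.57 − 1.75) / 11.7 = 0.155 mA.

V_GS = 1.75 V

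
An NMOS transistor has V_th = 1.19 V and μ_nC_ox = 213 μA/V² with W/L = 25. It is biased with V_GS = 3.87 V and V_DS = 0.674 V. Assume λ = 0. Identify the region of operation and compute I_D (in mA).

k_n = μ_nC_ox · (W/L) = 5.325 mA/V².
V_ov = V_GS − V_th = 3.87 − 1.19 = 2.68 V.
Since V_DS = 0.674 V < V_ov = 2.68 V, the device is in the triode region.
I_D = k_n [V_ov · V_DS − ½ V_DS²] = 5.325 × [2.68 × 0.674 − 0.5 × 0.674²] = 8.41 mA.

Triode; I_D = 8.41 mA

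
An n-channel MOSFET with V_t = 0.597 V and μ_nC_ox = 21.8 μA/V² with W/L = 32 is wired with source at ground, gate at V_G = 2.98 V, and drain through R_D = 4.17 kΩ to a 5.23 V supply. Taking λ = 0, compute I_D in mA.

I_D = 1.07 mA

V_GS = V_G = 2.98 V, so V_ov = 2.98 − 0.597 = 2.38 V.
k_n = μ_nC_ox · (W/L) = 0.6976 mA/V².
Assume saturation: I_D = ½ k_n V_ov² = 0.5 × 0.6976 × 2.38² = 1.98 mA, giving V_DS = V_DD − I_D R_D = 5.23 − 1.98 × 4.17 = -3.03 V.
But -3.03 V < V_ov = 2.38 V, so the device is actually in triode.
In triode I_D = k_n[V_ov V_DS − ½ V_DS²] and I_D = (V_DD − V_DS)/R_D. Equating: 1.45 V_DS² − 7.932 V_DS + 5.23 = 0, giving V_DS = 0.767 V (the root below V_ov).
I_D = (5.23 − 0.767) / 4.17 = 1.07 mA.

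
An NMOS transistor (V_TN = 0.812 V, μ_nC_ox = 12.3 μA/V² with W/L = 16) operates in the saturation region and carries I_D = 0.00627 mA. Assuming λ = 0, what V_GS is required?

k_n = μ_nC_ox · (W/L) = 0.1968 mA/V².
In saturation I_D = ½ k_n (V_GS − V_TN)², so V_GS − V_TN = √(2 I_D / k_n) = √(2 × 0.00627 / 0.1968) = 0.252 V.
V_GS = 0.812 + 0.252 = 1.06 V.

V_GS = 1.06 V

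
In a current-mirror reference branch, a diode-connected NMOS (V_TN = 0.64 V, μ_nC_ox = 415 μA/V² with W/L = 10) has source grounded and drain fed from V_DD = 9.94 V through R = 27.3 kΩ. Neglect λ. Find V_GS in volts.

V_GS = 1.04 V

With gate tied to drain, V_GS = V_DS ≥ V_GS − V_TN, so the device is in saturation.
k_n = μ_nC_ox · (W/L) = 4.15 mA/V².
KCL at the drain: ½ k_n (V_GS − V_TN)² = (V_DD − V_GS)/R.
Let x = V_GS − 0.64. Then 56.6 x² + x − 9.3 = 0, giving x = 0.396 V (positive root), so V_GS = 1.04 V.
I_D = (V_DD − V_GS)/R = (9.94 − 1.04) / 27.3 = 0.326 mA.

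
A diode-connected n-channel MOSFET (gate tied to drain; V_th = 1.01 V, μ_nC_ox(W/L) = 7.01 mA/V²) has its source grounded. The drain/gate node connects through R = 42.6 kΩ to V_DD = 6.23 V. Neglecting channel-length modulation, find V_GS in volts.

V_GS = 1.19 V

With gate tied to drain, V_GS = V_DS ≥ V_GS − V_th, so the device is in saturation.
KCL at the drain: ½ k_n (V_GS − V_th)² = (V_DD − V_GS)/R.
Let x = V_GS − 1.01. Then 149 x² + x − 5.22 = 0, giving x = 0.184 V (positive root), so V_GS = 1.19 V.
I_D = (V_DD − V_GS)/R = (6.23 − 1.19) / 42.6 = 0.118 mA.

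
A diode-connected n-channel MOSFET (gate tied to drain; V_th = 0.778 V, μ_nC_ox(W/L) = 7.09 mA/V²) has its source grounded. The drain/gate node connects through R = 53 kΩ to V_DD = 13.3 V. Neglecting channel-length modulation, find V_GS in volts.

V_GS = 1.03 V

With gate tied to drain, V_GS = V_DS ≥ V_GS − V_th, so the device is in saturation.
KCL at the drain: ½ k_n (V_GS − V_th)² = (V_DD − V_GS)/R.
Let x = V_GS − 0.778. Then 188 x² + x − 12.52 = 0, giving x = 0.256 V (positive root), so V_GS = 1.03 V.
I_D = (V_DD − V_GS)/R = (13.3 − 1.03) / 53 = 0.231 mA.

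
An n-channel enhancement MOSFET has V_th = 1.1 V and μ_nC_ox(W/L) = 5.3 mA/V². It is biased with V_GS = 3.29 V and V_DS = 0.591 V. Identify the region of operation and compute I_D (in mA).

Triode; I_D = 5.93 mA

V_ov = V_GS − V_th = 3.29 − 1.1 = 2.19 V.
Since V_DS = 0.591 V < V_ov = 2.19 V, the device is in the triode region.
I_D = k_n [V_ov · V_DS − ½ V_DS²] = 5.3 × [2.19 × 0.591 − 0.5 × 0.591²] = 5.93 mA.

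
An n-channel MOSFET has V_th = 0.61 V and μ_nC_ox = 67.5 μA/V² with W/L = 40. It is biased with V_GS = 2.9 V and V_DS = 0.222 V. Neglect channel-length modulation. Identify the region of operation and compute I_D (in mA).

k_n = μ_nC_ox · (W/L) = 2.7 mA/V².
V_ov = V_GS − V_th = 2.9 − 0.61 = 2.29 V.
Since V_DS = 0.222 V < V_ov = 2.29 V, the device is in the triode region.
I_D = k_n [V_ov · V_DS − ½ V_DS²] = 2.7 × [2.29 × 0.222 − 0.5 × 0.222²] = 1.31 mA.

Triode; I_D = 1.31 mA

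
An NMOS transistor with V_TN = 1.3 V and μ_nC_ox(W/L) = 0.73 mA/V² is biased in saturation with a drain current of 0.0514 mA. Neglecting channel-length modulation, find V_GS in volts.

In saturation I_D = ½ k_n (V_GS − V_TN)², so V_GS − V_TN = √(2 I_D / k_n) = √(2 × 0.0514 / 0.73) = 0.375 V.
V_GS = 1.3 + 0.375 = 1.68 V.

V_GS = 1.68 V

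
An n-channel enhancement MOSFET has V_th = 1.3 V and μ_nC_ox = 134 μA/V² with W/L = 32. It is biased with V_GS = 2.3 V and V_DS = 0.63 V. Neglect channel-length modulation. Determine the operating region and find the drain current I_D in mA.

Triode; I_D = 1.85 mA

k_n = μ_nC_ox · (W/L) = 4.288 mA/V².
V_ov = V_GS − V_th = 2.3 − 1.3 = 1 V.
Since V_DS = 0.63 V < V_ov = 1 V, the device is in the triode region.
I_D = k_n [V_ov · V_DS − ½ V_DS²] = 4.288 × [1 × 0.63 − 0.5 × 0.63²] = 1.85 mA.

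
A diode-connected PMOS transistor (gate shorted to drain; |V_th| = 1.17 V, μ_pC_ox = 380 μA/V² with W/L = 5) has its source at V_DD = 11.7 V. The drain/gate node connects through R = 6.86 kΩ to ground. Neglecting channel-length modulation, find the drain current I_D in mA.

With gate tied to drain, V_SG = V_SD ≥ V_SG − |V_th|, so the device is in saturation.
k_p = μ_pC_ox · (W/L) = 1.9 mA/V².
KCL at the drain: ½ k_p (V_SG − |V_th|)² = (V_DD − V_SG)/R.
Let x = V_SG − 1.17. Then 6.52 x² + x − 10.53 = 0, giving x = 1.2 V (positive root), so V_SG = 2.37 V.
I_D = (V_DD − V_SG)/R = (11.7 − 2.37) / 6.86 = 1.36 mA.

I_D = 1.36 mA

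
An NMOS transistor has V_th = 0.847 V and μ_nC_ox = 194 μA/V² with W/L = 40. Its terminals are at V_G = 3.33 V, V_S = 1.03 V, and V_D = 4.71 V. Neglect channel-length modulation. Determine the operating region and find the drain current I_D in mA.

Saturation; I_D = 8.19 mA

V_GS = V_G − V_S = 3.33 − 1.03 = 2.3 V; V_DS = V_D − V_S = 4.71 − 1.03 = 3.68 V.
k_n = μ_nC_ox · (W/L) = 7.76 mA/V².
V_ov = V_GS − V_th = 2.3 − 0.847 = 1.45 V.
Since V_DS = 3.68 V ≥ V_ov = 1.45 V, the device is in saturation.
I_D = ½ k_n V_ov² = 0.5 × 7.76 × 1.45² = 8.19 mA.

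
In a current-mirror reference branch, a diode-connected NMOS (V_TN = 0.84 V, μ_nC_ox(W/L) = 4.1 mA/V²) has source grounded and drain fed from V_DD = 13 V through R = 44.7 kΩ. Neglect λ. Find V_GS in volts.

V_GS = 1.20 V

With gate tied to drain, V_GS = V_DS ≥ V_GS − V_TN, so the device is in saturation.
KCL at the drain: ½ k_n (V_GS − V_TN)² = (V_DD − V_GS)/R.
Let x = V_GS − 0.84. Then 91.6 x² + x − 12.16 = 0, giving x = 0.359 V (positive root), so V_GS = 1.2 V.
I_D = (V_DD − V_GS)/R = (13 − 1.2) / 44.7 = 0.264 mA.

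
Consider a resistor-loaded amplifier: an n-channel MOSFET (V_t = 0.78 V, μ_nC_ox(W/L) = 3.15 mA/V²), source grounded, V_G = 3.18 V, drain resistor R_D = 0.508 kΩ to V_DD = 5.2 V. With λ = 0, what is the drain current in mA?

V_GS = V_G = 3.18 V, so V_ov = 3.18 − 0.78 = 2.4 V.
Assume saturation: I_D = ½ k_n V_ov² = 0.5 × 3.15 × 2.4² = 9.07 mA, giving V_DS = V_DD − I_D R_D = 5.2 − 9.07 × 0.508 = 0.591 V.
But 0.591 V < V_ov = 2.4 V, so the device is actually in triode.
In triode I_D = k_n[V_ov V_DS − ½ V_DS²] and I_D = (V_DD − V_DS)/R_D. Equating: 0.8 V_DS² − 4.84 V_DS + 5.2 = 0, giving V_DS = 1.4 V (the root below V_ov).
I_D = (5.2 − 1.4) / 0.508 = 7.49 mA.

I_D = 7.49 mA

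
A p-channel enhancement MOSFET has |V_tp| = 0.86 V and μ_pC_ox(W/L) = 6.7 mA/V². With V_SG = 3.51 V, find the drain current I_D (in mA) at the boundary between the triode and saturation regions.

At the boundary V_SD = V_ov = V_SG − |V_tp| = 3.51 − 0.86 = 2.65 V.
I_D = ½ k_p V_ov² = 0.5 × 6.7 × 2.65² = 23.5 mA.

I_D = 23.5 mA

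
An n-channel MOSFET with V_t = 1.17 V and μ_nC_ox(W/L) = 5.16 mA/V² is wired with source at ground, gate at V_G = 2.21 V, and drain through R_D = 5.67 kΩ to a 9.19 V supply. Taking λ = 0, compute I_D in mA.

V_GS = V_G = 2.21 V, so V_ov = 2.21 − 1.17 = 1.04 V.
Assume saturation: I_D = ½ k_n V_ov² = 0.5 × 5.16 × 1.04² = 2.79 mA, giving V_DS = V_DD − I_D R_D = 9.19 − 2.79 × 5.67 = -6.63 V.
But -6.63 V < V_ov = 1.04 V, so the device is actually in triode.
In triode I_D = k_n[V_ov V_DS − ½ V_DS²] and I_D = (V_DD − V_DS)/R_D. Equating: 14.6 V_DS² − 31.43 V_DS + 9.19 = 0, giving V_DS = 0.349 V (the root below V_ov).
I_D = (9.19 − 0.349) / 5.67 = 1.56 mA.

I_D = 1.56 mA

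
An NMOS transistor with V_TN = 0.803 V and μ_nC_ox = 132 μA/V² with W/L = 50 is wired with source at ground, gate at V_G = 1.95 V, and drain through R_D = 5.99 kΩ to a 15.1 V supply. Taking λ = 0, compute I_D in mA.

V_GS = V_G = 1.95 V, so V_ov = 1.95 − 0.803 = 1.15 V.
k_n = μ_nC_ox · (W/L) = 6.6 mA/V².
Assume saturation: I_D = ½ k_n V_ov² = 0.5 × 6.6 × 1.15² = 4.34 mA, giving V_DS = V_DD − I_D R_D = 15.1 − 4.34 × 5.99 = -10.9 V.
But -10.9 V < V_ov = 1.15 V, so the device is actually in triode.
In triode I_D = k_n[V_ov V_DS − ½ V_DS²] and I_D = (V_DD − V_DS)/R_D. Equating: 19.8 V_DS² − 46.35 V_DS + 15.1 = 0, giving V_DS = 0.391 V (the root below V_ov).
I_D = (15.1 − 0.391) / 5.99 = 2.46 mA.

I_D = 2.46 mA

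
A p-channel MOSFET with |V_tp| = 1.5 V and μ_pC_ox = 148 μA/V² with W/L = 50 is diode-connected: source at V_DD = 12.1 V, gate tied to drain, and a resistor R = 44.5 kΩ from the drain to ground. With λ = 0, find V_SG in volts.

V_SG = 1.75 V

With gate tied to drain, V_SG = V_SD ≥ V_SG − |V_tp|, so the device is in saturation.
k_p = μ_pC_ox · (W/L) = 7.4 mA/V².
KCL at the drain: ½ k_p (V_SG − |V_tp|)² = (V_DD − V_SG)/R.
Let x = V_SG − 1.5. Then 165 x² + x − 10.6 = 0, giving x = 0.251 V (positive root), so V_SG = 1.75 V.
I_D = (V_DD − V_SG)/R = (12.1 − 1.75) / 44.5 = 0.233 mA.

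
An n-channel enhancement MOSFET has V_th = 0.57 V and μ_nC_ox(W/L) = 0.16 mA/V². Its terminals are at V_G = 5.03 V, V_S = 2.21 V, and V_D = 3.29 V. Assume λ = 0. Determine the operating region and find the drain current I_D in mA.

Triode; I_D = 0.295 mA

V_GS = V_G − V_S = 5.03 − 2.21 = 2.82 V; V_DS = V_D − V_S = 3.29 − 2.21 = 1.08 V.
V_ov = V_GS − V_th = 2.82 − 0.57 = 2.25 V.
Since V_DS = 1.08 V < V_ov = 2.25 V, the device is in the triode region.
I_D = k_n [V_ov · V_DS − ½ V_DS²] = 0.16 × [2.25 × 1.08 − 0.5 × 1.08²] = 0.295 mA.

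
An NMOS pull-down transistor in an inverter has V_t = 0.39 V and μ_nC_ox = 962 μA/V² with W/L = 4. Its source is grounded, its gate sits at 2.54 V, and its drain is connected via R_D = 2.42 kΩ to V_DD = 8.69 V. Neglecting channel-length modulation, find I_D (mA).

V_GS = V_G = 2.54 V, so V_ov = 2.54 − 0.39 = 2.15 V.
k_n = μ_nC_ox · (W/L) = 3.848 mA/V².
Assume saturation: I_D = ½ k_n V_ov² = 0.5 × 3.848 × 2.15² = 8.89 mA, giving V_DS = V_DD − I_D R_D = 8.69 − 8.89 × 2.42 = -12.8 V.
But -12.8 V < V_ov = 2.15 V, so the device is actually in triode.
In triode I_D = k_n[V_ov V_DS − ½ V_DS²] and I_D = (V_DD − V_DS)/R_D. Equating: 4.66 V_DS² − 21.02 V_DS + 8.69 = 0, giving V_DS = 0.46 V (the root below V_ov).
I_D = (8.69 − 0.46) / 2.42 = 3.4 mA.

I_D = 3.40 mA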